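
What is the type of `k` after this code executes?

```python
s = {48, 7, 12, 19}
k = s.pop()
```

Popping from a set of ints returns int

int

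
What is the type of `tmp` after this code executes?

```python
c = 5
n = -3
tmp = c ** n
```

int ** negative int returns float

float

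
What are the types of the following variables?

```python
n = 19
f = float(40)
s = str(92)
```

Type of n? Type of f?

n is int; f is float

int, float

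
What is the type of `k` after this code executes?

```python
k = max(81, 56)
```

max() of ints returns int

int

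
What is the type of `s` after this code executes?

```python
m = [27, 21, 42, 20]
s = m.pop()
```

list.pop() returns the popped element (int here)

int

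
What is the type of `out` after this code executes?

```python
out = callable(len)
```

callable() returns bool

bool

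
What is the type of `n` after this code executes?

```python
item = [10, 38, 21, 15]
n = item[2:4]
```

Slicing a list always returns a list

list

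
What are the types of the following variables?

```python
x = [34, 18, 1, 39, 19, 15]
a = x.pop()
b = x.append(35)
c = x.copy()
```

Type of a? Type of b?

list.pop() returns the element (int); list.append() returns None

int, NoneType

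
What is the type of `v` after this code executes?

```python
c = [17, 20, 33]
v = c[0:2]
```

Slicing a list always returns a list

list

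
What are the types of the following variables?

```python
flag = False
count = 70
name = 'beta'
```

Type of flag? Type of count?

flag is bool; count is int

bool, int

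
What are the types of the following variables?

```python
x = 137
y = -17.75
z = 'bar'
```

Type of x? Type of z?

x is int; z is str

int, str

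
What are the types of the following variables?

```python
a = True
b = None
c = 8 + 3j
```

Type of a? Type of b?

a is bool; b is NoneType

bool, NoneType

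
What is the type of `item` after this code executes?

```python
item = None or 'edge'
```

'or' with None returns the other value ('edge', str)

str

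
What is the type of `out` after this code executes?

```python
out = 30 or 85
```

'or' returns the first truthy value (30, which is int)

int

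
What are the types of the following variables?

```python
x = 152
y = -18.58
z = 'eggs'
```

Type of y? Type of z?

y is float; z is str

float, str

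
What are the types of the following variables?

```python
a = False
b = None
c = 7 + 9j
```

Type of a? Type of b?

a is bool; b is NoneType

bool, NoneType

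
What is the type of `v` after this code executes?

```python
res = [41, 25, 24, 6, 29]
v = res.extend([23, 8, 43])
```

list.extend() returns None

NoneType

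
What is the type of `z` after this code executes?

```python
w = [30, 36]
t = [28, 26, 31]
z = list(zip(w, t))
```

list(zip(...)) returns a list of tuples

list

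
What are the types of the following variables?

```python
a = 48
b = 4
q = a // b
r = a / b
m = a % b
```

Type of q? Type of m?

int // int returns int; int % int returns int

int, int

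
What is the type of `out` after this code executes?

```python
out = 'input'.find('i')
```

str.find() returns int (index, or -1)

int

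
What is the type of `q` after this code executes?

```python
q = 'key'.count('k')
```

str.count() returns int

int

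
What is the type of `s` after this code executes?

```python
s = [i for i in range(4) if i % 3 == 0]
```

A list comprehension [...] produces a list

list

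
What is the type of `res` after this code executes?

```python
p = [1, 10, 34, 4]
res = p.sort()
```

list.sort() returns None (sorts in place)

NoneType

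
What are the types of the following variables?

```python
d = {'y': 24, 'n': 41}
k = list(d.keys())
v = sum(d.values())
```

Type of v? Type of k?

sum of int values returns int; list(...) returns list

int, list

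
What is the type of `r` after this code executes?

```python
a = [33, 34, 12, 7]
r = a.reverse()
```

list.reverse() returns None

NoneType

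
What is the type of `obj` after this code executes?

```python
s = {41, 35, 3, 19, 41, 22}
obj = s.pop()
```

Popping from a set of ints returns int

int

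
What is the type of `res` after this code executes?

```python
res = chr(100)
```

chr() returns str (single character)

str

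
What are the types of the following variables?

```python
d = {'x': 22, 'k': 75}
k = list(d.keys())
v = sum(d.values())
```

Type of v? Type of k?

sum of int values returns int; list(...) returns list

int, list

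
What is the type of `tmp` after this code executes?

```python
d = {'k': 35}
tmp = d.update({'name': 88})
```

dict.update() returns None

NoneType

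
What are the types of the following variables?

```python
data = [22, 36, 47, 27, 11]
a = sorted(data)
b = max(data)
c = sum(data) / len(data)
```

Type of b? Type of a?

max of ints returns int; sorted() returns list

int, list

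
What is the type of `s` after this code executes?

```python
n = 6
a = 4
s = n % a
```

int % int returns int (6 % 4 = 2)

int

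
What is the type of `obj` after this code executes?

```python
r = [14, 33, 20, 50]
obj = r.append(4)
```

list.append() returns None (mutates in place)

NoneType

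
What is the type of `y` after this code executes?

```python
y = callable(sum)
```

callable() returns bool

bool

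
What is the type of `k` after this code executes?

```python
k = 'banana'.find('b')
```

str.find() returns int (index, or -1)

int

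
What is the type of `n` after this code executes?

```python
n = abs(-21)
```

abs() of int returns int

int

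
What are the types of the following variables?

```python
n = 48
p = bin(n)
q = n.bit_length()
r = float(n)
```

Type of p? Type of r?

bin() returns str; float() returns float

str, float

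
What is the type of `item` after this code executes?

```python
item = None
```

None has type NoneType

NoneType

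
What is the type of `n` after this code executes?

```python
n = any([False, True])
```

any() returns bool

bool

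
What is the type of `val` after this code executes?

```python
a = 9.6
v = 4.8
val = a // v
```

float // float returns float (floor division preserves float type)

float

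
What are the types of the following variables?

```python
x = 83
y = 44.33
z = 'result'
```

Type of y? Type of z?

y is float; z is str

float, str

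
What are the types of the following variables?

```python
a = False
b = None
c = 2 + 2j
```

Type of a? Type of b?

a is bool; b is NoneType

bool, NoneType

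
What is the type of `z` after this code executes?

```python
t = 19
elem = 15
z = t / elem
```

int / int always returns float in Python 3 (19 / 15 = 1.26667)

float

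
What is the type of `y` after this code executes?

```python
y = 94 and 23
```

'and' returns the last value when all truthy (23, which is int)

int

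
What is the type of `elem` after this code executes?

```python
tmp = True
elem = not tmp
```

'not' always returns bool

bool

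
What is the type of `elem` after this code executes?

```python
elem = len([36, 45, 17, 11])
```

len() always returns int

int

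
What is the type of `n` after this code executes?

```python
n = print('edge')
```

print() returns None

NoneType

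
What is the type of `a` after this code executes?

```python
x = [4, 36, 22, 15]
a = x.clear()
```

list.clear() returns None

NoneType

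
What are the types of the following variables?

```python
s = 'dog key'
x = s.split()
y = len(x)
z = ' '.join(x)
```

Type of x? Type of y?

str.split() returns list; len() returns int

list, int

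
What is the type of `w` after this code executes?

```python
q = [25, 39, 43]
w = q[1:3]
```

Slicing a list always returns a list

list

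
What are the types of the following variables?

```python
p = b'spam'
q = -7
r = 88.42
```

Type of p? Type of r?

p is bytes; r is float

bytes, float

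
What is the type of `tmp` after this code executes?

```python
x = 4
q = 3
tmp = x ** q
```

int ** positive int returns int (4 ** 3 = 64)

int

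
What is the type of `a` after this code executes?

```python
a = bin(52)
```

bin() returns str representation

str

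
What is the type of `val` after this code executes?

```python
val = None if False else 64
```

Ternary: condition is False, else branch (64) taken → int

int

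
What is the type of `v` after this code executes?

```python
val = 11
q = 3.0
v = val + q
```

int + float returns float (11 + 3.0 = 14.0)

float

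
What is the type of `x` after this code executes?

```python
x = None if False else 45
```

Ternary: condition is False, else branch (45) taken → int

int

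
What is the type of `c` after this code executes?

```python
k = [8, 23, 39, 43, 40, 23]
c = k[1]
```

Indexing a list of ints returns int (k[1] = 23)

int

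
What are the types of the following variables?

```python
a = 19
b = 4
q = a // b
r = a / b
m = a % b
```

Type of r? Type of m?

int / int returns float; int % int returns int

float, int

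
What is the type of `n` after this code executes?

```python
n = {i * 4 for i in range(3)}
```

A set comprehension {expr for x in iterable} produces a set

set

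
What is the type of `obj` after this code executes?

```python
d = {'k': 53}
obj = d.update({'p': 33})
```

dict.update() returns None

NoneType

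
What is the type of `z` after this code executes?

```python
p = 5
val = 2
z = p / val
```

int / int always returns float in Python 3 (5 / 2 = 2.5)

float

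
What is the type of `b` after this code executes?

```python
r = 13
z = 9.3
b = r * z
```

int * float returns float (13 * 9.3 = 120.9)

float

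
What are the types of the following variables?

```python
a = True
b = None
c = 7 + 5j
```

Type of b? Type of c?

b is NoneType; c is complex

NoneType, complex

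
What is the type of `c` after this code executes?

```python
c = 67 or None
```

'or' returns first truthy value (67, int)

int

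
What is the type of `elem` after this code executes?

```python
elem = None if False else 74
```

Ternary: condition is False, else branch (74) taken → int

int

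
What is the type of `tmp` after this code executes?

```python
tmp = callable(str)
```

callable() returns bool

bool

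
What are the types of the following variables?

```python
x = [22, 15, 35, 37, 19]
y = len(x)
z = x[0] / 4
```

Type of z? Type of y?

int / int returns float; len() returns int

float, int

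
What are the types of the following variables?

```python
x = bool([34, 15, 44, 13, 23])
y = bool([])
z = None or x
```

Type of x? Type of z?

bool() returns bool; None or <bool> returns the bool

bool, bool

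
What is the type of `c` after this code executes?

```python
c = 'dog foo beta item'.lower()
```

str.lower() returns str

str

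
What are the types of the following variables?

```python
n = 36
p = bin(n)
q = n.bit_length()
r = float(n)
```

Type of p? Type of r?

bin() returns str; float() returns float

str, float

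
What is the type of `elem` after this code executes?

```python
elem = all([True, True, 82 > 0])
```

all() returns bool

bool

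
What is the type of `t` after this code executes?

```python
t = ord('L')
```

ord() returns int (Unicode code point)

int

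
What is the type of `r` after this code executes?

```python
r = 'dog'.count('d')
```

str.count() returns int

int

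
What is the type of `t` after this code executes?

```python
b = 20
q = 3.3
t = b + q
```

int + float returns float (20 + 3.3 = 23.3)

float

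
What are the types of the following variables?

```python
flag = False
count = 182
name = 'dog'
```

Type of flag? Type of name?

flag is bool; name is str

bool, str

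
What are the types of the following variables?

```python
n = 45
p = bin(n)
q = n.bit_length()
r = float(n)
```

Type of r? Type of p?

float() returns float; bin() returns str

float, str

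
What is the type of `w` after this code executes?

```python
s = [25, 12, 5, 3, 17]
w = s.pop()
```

list.pop() returns the popped element (int here)

int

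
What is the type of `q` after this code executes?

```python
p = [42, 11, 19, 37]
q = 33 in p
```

'in' operator returns bool

bool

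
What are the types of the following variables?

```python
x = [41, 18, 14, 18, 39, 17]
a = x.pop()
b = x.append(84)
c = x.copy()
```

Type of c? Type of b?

list.copy() returns list; list.append() returns None

list, NoneType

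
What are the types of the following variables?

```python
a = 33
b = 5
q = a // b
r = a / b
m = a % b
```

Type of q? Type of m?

int // int returns int; int % int returns int

int, int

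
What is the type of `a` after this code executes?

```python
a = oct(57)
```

oct() returns str representation

str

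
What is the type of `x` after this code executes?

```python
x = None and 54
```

'and' returns first falsy value (None)

NoneType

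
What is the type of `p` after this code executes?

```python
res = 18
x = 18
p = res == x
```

Equality comparison returns bool

bool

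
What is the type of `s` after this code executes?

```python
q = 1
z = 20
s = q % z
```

int % int returns int (1 % 20 = 1)

int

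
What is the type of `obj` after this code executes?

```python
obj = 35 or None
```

'or' returns first truthy value (35, int)

int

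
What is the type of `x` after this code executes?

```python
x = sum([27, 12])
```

sum() of ints returns int

int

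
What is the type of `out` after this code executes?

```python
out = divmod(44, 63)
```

divmod() returns a tuple (quotient, remainder)

tuple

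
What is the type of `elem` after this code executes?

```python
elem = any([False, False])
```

any() returns bool

bool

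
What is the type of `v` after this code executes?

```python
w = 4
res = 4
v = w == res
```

Equality comparison returns bool

bool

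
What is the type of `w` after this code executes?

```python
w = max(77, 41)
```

max() of ints returns int

int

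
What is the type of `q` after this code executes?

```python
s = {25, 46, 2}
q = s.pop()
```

Popping from a set of ints returns int

int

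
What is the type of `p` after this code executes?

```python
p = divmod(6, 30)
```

divmod() returns a tuple (quotient, remainder)

tuple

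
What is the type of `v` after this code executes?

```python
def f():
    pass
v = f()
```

A function with no return statement returns None

NoneType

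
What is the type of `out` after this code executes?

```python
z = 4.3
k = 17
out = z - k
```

float - int returns float (4.3 - 17 = -12.7)

float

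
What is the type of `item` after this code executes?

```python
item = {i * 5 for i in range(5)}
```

A set comprehension {expr for x in iterable} produces a set

set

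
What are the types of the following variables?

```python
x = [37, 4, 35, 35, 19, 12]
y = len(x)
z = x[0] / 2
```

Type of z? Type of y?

int / int returns float; len() returns int

float, int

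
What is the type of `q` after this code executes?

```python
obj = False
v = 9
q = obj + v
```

bool + int returns int (False is 0, so 0 + 9 = 9)

int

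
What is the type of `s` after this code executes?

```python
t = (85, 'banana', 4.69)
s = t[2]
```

Index 2 of tuple is 4.69 which is float

float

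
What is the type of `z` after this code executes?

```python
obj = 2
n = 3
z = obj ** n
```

int ** positive int returns int (2 ** 3 = 8)

int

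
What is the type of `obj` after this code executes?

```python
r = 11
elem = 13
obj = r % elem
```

int % int returns int (11 % 13 = 11)

int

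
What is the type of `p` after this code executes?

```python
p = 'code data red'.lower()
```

str.lower() returns str

str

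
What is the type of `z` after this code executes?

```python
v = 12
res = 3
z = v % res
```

int % int returns int (12 % 3 = 0)

int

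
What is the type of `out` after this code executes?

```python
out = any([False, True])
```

any() returns bool

bool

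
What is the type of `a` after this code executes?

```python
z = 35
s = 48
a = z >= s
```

Comparison operators return bool

bool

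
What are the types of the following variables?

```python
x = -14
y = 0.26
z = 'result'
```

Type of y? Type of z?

y is float; z is str

float, str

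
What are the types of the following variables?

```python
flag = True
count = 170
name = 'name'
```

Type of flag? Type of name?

flag is bool; name is str

bool, str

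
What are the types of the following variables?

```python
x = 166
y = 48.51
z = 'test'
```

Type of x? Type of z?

x is int; z is str

int, str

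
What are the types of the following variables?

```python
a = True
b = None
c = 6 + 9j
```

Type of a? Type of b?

a is bool; b is NoneType

bool, NoneType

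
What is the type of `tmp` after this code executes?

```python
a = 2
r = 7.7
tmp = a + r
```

int + float returns float (2 + 7.7 = 9.7)

float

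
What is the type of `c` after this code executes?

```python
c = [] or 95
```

'or' returns first truthy value (95, which is int)

int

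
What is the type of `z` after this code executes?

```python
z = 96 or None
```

'or' returns first truthy value (96, int)

int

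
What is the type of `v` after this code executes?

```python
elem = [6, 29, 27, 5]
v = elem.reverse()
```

list.reverse() returns None

NoneType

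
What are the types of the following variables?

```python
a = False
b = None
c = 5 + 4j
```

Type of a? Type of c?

a is bool; c is complex

bool, complex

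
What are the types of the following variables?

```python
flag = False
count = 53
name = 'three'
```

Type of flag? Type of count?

flag is bool; count is int

bool, int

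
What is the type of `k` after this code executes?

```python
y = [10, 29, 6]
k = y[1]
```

Indexing a list of ints returns int (y[1] = 29)

int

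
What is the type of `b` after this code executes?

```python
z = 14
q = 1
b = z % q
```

int % int returns int (14 % 1 = 0)

int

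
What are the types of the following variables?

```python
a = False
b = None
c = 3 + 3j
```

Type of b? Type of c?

b is NoneType; c is complex

NoneType, complex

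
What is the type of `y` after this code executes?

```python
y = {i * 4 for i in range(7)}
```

A set comprehension {expr for x in iterable} produces a set

set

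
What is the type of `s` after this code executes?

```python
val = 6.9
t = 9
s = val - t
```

float - int returns float (6.9 - 9 = -2.1)

float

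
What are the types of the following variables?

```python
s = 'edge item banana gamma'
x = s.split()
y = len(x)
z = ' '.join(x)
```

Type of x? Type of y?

str.split() returns list; len() returns int

list, int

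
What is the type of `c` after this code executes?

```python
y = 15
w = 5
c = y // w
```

int // int returns int (15 // 5 = 3)

int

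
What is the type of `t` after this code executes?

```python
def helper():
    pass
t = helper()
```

A function with no return statement returns None

NoneType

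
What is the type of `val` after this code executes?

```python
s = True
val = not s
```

'not' always returns bool

bool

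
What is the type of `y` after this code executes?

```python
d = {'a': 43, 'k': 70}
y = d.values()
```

.values() returns a dict_values view object

dict_values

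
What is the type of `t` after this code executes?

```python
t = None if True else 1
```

Ternary: condition is True, if branch (None) taken → NoneType

NoneType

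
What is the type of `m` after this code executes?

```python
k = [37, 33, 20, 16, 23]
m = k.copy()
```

list.copy() returns list

list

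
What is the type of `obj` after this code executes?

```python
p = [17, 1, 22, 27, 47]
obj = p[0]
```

Indexing a list of ints returns int (p[0] = 17)

int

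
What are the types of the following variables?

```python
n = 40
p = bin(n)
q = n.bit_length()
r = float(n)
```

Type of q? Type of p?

int.bit_length() returns int; bin() returns str

int, str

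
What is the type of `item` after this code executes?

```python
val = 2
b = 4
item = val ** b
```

int ** positive int returns int (2 ** 4 = 16)

int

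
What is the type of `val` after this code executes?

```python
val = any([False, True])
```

any() returns bool

bool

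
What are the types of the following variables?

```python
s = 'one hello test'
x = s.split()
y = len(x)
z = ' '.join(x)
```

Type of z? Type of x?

str.join() returns str; str.split() returns list

str, list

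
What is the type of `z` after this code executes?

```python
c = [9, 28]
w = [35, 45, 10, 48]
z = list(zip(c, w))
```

list(zip(...)) returns a list of tuples

list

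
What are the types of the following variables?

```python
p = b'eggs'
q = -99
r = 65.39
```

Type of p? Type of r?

p is bytes; r is float

bytes, float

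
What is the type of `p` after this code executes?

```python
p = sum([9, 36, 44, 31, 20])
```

sum() of ints returns int

int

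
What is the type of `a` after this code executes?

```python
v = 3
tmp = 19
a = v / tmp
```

int / int always returns float in Python 3 (3 / 19 = 0.157895)

float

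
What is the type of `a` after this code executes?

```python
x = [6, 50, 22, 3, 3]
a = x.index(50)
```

list.index() returns int

int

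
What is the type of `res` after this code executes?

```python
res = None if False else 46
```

Ternary: condition is False, else branch (46) taken → int

int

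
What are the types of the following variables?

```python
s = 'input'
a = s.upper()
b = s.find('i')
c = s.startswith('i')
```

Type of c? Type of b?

str.startswith() returns bool; str.find() returns int

bool, int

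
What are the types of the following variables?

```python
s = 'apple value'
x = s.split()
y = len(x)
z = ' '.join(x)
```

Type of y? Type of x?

len() returns int; str.split() returns list

int, list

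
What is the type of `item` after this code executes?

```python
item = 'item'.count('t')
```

str.count() returns int

int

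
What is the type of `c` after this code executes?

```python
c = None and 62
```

'and' returns first falsy value (None)

NoneType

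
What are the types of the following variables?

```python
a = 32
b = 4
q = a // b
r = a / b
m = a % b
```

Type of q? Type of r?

int // int returns int; int / int returns float

int, float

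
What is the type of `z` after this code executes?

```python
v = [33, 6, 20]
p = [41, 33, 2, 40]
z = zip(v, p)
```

zip() returns a zip iterator object

zip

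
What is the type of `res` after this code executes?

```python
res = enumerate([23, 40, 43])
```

enumerate() returns an enumerate iterator object

enumerate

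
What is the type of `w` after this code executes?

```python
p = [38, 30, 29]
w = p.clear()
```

list.clear() returns None

NoneType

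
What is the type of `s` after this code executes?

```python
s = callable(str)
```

callable() returns bool

bool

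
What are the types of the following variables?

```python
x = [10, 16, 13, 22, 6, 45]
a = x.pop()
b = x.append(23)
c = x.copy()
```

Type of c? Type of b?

list.copy() returns list; list.append() returns None

list, NoneType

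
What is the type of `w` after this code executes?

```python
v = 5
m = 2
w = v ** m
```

int ** positive int returns int (5 ** 2 = 25)

int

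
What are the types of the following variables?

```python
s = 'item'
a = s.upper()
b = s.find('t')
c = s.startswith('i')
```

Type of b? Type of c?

str.find() returns int; str.startswith() returns bool

int, bool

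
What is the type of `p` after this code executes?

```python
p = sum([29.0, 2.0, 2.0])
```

sum() of floats returns float

float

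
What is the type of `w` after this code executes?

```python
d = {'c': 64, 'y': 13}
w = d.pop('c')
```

dict.pop() returns the value (int)

int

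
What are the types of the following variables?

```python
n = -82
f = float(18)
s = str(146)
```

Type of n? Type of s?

n is int; s is str

int, str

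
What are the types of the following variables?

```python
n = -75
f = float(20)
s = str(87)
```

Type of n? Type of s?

n is int; s is str

int, str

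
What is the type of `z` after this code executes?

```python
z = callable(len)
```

callable() returns bool

bool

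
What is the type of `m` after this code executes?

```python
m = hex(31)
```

hex() returns str representation

str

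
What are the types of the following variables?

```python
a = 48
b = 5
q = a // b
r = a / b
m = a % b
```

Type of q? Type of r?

int // int returns int; int / int returns float

int, float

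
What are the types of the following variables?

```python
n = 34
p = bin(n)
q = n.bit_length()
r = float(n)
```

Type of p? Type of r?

bin() returns str; float() returns float

str, float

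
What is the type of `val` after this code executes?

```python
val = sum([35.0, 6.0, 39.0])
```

sum() of floats returns float

float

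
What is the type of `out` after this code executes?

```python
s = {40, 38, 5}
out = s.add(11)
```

set.add() returns None (mutates in place)

NoneType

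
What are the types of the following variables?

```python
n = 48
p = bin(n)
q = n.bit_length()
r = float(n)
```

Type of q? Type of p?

int.bit_length() returns int; bin() returns str

int, str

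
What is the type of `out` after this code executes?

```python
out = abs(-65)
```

abs() of int returns int

int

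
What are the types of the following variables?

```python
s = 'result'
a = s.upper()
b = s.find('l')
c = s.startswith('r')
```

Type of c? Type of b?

str.startswith() returns bool; str.find() returns int

bool, int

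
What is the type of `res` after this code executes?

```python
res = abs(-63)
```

abs() of int returns int

int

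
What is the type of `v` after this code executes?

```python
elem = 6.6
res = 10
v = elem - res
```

float - int returns float (6.6 - 10 = -3.4)

float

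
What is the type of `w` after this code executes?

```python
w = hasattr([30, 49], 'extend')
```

hasattr() returns bool

bool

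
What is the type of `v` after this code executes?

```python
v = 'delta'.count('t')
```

str.count() returns int

int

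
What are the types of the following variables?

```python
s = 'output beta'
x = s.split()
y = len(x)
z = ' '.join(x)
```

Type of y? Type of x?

len() returns int; str.split() returns list

int, list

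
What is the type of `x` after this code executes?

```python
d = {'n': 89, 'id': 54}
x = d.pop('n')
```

dict.pop() returns the value (int)

int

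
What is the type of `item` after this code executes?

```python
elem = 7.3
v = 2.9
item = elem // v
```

float // float returns float (floor division preserves float type)

float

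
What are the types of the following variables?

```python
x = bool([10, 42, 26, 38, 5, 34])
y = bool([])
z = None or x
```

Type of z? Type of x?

None or <bool> returns the bool; bool() returns bool

bool, bool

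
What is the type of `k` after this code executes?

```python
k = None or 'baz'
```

'or' with None returns the other value ('baz', str)

str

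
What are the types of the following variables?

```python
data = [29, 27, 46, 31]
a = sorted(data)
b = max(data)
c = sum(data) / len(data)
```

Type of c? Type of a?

int / int returns float; sorted() returns list

float, list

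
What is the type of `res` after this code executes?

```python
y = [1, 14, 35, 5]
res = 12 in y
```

'in' operator returns bool

bool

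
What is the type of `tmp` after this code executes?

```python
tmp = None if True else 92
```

Ternary: condition is True, if branch (None) taken → NoneType

NoneType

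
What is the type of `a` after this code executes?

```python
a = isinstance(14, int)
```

isinstance() returns bool

bool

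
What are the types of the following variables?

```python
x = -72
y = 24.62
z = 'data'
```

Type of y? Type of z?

y is float; z is str

float, str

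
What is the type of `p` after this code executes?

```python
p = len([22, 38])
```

len() always returns int

int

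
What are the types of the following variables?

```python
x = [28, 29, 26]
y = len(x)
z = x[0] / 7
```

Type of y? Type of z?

len() returns int; int / int returns float

int, float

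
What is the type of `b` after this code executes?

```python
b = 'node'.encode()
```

str.encode() returns bytes

bytes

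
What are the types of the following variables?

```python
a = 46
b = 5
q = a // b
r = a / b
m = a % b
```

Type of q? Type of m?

int // int returns int; int % int returns int

int, int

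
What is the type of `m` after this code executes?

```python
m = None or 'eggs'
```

'or' with None returns the other value ('eggs', str)

str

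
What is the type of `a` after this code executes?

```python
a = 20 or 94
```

'or' returns the first truthy value (20, which is int)

int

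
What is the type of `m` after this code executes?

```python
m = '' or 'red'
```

'or' returns first truthy value ('red', which is str)

str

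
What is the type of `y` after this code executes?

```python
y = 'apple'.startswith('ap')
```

str.startswith() returns bool

bool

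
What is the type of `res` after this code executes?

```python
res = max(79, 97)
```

max() of ints returns int

int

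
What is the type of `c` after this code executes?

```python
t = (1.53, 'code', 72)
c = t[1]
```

Index 1 of tuple is 'code' which is str

str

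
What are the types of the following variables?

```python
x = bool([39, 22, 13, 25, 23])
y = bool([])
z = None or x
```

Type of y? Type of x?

bool() returns bool; bool() returns bool

bool, bool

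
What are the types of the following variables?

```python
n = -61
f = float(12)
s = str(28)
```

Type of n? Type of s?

n is int; s is str

int, str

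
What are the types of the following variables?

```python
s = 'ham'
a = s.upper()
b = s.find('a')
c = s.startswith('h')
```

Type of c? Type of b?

str.startswith() returns bool; str.find() returns int

bool, int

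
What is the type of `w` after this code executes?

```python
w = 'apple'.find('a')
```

str.find() returns int (index, or -1)

int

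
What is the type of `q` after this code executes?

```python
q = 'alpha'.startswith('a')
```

str.startswith() returns bool

bool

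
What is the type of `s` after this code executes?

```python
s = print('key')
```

print() returns None

NoneType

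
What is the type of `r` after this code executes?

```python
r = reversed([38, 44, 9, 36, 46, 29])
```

reversed() on a list returns a list_reverseiterator

list_reverseiterator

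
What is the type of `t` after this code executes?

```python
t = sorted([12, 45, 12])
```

sorted() always returns list

list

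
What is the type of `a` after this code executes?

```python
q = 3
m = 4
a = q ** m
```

int ** positive int returns int (3 ** 4 = 81)

int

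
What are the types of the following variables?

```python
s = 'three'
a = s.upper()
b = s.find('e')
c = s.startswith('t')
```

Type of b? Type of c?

str.find() returns int; str.startswith() returns bool

int, bool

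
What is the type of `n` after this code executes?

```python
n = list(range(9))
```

list(range(...)) returns list

list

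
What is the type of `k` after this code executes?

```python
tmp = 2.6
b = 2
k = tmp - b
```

float - int returns float (2.6 - 2 = 0.6)

float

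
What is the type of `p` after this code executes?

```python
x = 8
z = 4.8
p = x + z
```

int + float returns float (8 + 4.8 = 12.8)

float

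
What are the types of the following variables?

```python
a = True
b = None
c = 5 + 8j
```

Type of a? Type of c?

a is bool; c is complex

bool, complex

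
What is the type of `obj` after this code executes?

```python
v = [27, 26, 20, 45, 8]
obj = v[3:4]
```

Slicing a list always returns a list

list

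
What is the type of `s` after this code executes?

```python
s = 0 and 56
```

'and' returns the first falsy value (0, which is int)

int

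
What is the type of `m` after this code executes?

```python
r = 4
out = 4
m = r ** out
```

int ** positive int returns int (4 ** 4 = 256)

int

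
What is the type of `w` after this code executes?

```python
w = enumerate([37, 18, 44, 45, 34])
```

enumerate() returns an enumerate iterator object

enumerate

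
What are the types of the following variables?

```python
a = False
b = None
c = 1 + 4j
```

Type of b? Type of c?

b is NoneType; c is complex

NoneType, complex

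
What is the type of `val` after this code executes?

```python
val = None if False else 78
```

Ternary: condition is False, else branch (78) taken → int

int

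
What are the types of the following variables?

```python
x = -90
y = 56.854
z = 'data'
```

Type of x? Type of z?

x is int; z is str

int, str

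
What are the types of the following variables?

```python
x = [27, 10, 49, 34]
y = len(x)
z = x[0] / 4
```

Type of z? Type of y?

int / int returns float; len() returns int

float, int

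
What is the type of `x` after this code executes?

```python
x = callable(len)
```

callable() returns bool

bool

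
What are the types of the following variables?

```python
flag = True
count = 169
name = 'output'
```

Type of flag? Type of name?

flag is bool; name is str

bool, str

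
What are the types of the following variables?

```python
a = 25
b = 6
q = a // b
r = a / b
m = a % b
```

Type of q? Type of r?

int // int returns int; int / int returns float

int, float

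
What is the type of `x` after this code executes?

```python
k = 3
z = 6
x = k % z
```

int % int returns int (3 % 6 = 3)

int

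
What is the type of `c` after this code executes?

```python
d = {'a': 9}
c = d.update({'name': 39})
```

dict.update() returns None

NoneType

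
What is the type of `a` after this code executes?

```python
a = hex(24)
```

hex() returns str representation

str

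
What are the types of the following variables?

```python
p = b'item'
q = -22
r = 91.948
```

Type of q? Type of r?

q is int; r is float

int, float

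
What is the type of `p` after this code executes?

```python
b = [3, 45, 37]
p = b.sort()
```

list.sort() returns None (sorts in place)

NoneType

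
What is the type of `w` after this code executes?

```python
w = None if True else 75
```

Ternary: condition is True, if branch (None) taken → NoneType

NoneType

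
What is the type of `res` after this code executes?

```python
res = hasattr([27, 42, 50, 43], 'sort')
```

hasattr() returns bool

bool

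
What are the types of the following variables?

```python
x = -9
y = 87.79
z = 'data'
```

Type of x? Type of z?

x is int; z is str

int, str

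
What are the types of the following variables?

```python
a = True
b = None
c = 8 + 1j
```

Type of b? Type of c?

b is NoneType; c is complex

NoneType, complex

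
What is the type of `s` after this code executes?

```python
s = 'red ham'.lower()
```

str.lower() returns str

str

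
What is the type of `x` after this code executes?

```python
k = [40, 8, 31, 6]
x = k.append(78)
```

list.append() returns None (mutates in place)

NoneType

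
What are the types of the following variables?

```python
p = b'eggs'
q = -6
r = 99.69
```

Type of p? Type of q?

p is bytes; q is int

bytes, int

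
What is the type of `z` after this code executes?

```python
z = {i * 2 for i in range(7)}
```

A set comprehension {expr for x in iterable} produces a set

set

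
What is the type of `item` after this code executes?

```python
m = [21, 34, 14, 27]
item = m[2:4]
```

Slicing a list always returns a list

list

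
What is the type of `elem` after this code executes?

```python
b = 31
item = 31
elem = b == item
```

Equality comparison returns bool

bool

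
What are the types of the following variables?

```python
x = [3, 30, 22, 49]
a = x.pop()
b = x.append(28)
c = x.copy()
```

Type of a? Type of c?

list.pop() returns the element (int); list.copy() returns list

int, list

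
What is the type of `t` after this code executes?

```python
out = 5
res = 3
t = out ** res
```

int ** positive int returns int (5 ** 3 = 125)

int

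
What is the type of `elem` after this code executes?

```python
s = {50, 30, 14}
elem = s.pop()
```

Popping from a set of ints returns int

int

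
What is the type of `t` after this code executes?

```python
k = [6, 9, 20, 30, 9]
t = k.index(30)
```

list.index() returns int

int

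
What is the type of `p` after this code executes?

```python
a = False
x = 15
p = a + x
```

bool + int returns int (False is 0, so 0 + 15 = 15)

int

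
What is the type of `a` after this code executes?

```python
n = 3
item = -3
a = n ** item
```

int ** negative int returns float

float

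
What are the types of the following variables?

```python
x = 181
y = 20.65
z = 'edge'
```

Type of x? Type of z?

x is int; z is str

int, str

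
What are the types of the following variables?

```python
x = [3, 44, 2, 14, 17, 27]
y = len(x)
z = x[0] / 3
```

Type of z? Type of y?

int / int returns float; len() returns int

float, int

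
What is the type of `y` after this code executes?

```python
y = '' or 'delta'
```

'or' returns first truthy value ('delta', which is str)

str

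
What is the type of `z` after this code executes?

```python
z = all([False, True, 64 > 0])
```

all() returns bool

bool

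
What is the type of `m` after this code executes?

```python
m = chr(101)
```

chr() returns str (single character)

str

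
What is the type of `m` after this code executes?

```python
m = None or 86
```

'or' with None returns the other value (86, int)

int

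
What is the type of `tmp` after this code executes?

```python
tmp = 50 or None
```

'or' returns first truthy value (50, int)

int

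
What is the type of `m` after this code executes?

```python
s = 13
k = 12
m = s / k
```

int / int always returns float in Python 3 (13 / 12 = 1.08333)

float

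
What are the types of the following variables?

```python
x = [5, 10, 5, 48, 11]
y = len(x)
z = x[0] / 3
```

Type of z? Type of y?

int / int returns float; len() returns int

float, int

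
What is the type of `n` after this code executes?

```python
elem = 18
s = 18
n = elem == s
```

Equality comparison returns bool

bool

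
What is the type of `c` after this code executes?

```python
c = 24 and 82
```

'and' returns the last value when all truthy (82, which is int)

int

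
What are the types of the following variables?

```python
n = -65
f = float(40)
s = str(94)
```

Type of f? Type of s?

f is float; s is str

float, str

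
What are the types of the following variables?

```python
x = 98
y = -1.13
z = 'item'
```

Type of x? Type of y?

x is int; y is float

int, float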